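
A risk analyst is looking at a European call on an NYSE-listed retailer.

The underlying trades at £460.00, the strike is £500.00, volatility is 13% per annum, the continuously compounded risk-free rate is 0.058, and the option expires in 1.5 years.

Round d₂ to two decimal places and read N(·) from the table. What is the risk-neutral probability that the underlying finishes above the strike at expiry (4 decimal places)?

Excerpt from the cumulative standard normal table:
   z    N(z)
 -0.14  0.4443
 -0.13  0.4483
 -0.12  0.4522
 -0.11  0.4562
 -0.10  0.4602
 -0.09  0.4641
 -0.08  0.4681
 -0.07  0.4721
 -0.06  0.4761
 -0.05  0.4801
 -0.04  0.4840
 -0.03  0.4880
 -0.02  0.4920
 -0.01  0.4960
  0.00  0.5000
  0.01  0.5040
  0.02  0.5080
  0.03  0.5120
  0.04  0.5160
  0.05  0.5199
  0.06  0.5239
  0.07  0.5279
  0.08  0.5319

σ√T = 0.13 × 1.2247 = 0.1592
ln(S/K) + (r + σ²/2)T = ln(460/500) + (0.058 + 0.13²/2)·1.5 = -0.0834 + 0.0997 = 0.0163
d₁ = 0.0163 / 0.1592 = 0.1023 which rounds to 0.10
d₂ = d₁ − σ√T = 0.1023 − 0.1592 = -0.0569 which rounds to -0.06
Pr(exercise) under Q = N(d₂) = 0.4761

0.4761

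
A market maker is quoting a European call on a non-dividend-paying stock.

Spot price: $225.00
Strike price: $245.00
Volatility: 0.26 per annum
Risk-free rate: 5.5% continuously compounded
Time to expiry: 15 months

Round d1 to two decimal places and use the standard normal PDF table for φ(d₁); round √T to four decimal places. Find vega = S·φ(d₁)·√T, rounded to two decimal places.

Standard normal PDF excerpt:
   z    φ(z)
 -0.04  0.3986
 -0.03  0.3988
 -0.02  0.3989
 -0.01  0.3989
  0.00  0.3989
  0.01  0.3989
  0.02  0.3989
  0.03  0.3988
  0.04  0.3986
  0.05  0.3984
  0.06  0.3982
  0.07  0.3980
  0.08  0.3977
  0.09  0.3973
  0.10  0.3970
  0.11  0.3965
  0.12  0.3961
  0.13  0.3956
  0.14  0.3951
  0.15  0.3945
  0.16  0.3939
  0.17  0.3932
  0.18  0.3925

99.94

σ√T = 0.26 × 1.1180 = 0.2907
d₁ = [ln(225/245) + (0.055 + ½·0.26²)·1.25] / (σ√T) = (-0.0852 + 0.1110) / 0.2907 = 0.0889 → 0.09
√T = √1.25 = 1.1180
φ(d₁) = φ(0.09) = 0.3973
vega = S·φ(d₁)·√T = 225·0.3973·1.1180 = 99.9408
(The put has the same vega.)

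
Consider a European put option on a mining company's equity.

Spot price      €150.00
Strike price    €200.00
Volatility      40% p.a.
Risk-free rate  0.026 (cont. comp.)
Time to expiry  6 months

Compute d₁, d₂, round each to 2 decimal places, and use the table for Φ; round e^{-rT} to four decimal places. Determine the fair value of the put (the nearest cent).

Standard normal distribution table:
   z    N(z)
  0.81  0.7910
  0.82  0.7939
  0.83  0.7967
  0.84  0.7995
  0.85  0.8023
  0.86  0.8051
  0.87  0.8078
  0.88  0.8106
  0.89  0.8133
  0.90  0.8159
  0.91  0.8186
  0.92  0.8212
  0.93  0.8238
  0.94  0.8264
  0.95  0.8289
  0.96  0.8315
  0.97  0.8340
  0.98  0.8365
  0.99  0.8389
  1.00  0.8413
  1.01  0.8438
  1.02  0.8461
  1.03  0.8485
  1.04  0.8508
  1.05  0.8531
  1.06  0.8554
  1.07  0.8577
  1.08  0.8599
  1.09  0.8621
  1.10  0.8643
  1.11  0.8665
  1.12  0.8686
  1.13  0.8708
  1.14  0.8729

σ√T = 0.4 × 0.7071 = 0.2828
d₁ = [ln(150/200) + (0.026 + 0.4²/2)·0.5] / 0.2828 = [-0.2877 + 0.0530] / 0.2828 = -0.8297 ⇒ -0.83
d₂ = d₁ − σ√T = -0.8297 − 0.2828 = -1.1126 ⇒ -1.11
e^(−rT) = e^(−0.026·0.5) = 0.9871
N(−d₂) = N(1.11) = 0.8665;  N(−d₁) = N(0.83) = 0.7967
P = 200·0.9871·0.8665 − 150·0.7967 = 171.0644 − 119.5050 = 51.5594

€51.56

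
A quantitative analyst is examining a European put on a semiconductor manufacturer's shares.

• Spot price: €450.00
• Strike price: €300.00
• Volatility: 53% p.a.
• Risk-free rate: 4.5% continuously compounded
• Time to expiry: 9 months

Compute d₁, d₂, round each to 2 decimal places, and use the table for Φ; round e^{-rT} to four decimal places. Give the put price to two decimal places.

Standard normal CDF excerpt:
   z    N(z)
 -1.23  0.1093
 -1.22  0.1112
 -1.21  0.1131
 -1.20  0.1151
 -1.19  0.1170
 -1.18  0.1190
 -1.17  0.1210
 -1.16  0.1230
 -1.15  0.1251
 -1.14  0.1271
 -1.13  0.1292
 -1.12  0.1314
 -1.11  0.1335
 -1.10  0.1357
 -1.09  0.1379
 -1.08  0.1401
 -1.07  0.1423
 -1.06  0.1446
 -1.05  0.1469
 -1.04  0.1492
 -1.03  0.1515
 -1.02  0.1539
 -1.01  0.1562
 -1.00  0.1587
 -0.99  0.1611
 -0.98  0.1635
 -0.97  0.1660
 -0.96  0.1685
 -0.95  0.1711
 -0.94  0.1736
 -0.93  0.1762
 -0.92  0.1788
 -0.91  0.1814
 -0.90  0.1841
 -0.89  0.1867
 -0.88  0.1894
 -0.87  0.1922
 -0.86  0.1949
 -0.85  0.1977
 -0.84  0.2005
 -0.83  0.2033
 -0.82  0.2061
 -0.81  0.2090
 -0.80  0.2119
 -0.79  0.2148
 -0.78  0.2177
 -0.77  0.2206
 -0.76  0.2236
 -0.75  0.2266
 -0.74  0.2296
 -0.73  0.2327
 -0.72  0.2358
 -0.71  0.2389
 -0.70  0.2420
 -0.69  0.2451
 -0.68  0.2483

€14.84

σ√T = 0.53·√0.75 = 0.4590
d₁ = [ln(450/300) + (0.045 + 0.53²/2)·0.75] / 0.4590 = [0.4055 + 0.1391] / 0.4590 = 1.1864 ≈ 1.19
d₂ = d₁ − σ√T = 1.1864 − 0.4590 = 0.7274 ≈ 0.73
exp(−rT) = exp(−0.045·0.75) = 0.9668
P = 300·0.9668·N(-0.73) − 450·N(-1.19) = 300·0.9668·0.2327 − 450·0.1170 = 67.4923 − 52.6500 = 14.8423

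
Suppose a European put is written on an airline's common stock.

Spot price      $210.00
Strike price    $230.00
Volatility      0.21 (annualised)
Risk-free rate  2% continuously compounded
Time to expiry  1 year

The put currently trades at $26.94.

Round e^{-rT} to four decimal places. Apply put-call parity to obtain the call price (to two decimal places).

e^(−rT) = e^(−0.02·1) = 0.9802
Put-call parity: C − P = S − K·e^(−rT) = 210 − 230·0.9802 = 210 − 225.4460 = -15.4460
C = P + (C − P) = 26.94 + (-15.4460) = 11.4940

$11.49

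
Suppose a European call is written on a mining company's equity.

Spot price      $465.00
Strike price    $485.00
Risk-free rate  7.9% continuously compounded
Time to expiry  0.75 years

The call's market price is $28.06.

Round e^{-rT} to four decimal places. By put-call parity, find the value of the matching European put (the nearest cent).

e^(−rT) = e^(−0.079·0.75) = 0.9425
Put-call parity: C − P = S − K·e^(−rT) = 465 − 485·0.9425 = 465 − 457.1125 = 7.8875
P = C − (C − P) = 28.06 − (7.8875) = 20.1725

$20.17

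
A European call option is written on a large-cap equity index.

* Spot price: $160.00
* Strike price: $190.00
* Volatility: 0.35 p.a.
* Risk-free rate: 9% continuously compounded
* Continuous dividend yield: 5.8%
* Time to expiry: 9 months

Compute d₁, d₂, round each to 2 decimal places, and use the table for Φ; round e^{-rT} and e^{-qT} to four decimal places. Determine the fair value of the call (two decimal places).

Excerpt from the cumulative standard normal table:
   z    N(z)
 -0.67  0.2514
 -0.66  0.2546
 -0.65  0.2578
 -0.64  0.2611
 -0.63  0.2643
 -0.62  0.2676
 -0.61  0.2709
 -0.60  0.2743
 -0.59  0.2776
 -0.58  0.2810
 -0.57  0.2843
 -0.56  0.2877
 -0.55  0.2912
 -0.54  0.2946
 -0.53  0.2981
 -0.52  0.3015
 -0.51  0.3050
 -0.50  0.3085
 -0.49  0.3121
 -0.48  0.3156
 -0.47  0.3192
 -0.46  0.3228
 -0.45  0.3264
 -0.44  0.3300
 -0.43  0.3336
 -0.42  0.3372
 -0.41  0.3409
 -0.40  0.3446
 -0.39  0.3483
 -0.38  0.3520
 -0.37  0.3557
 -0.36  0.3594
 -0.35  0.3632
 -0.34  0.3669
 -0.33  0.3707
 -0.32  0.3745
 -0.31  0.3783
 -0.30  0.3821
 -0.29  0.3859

$9.83

T = 0.75;  σ√T = 0.3031
d₁ = [ln(160/190) + (0.09 − 0.058 + 0.35²/2)·0.75] / 0.3031 = [-0.1719 + 0.0699] / 0.3031 = -0.3362 ⇒ -0.34
d₂ = d₁ − σ√T = -0.3362 − 0.3031 = -0.6393 ⇒ -0.64
exp(−qT) = exp(−0.058·0.75) = 0.9574;  exp(−rT) = exp(−0.09·0.75) = 0.9347
N(d₁) = N(-0.34) = 0.3669;  N(d₂) = N(-0.64) = 0.2611
C = 160·0.9574·0.3669 − 190·0.9347·0.2611 = 56.2032 − 46.3695 = 9.8337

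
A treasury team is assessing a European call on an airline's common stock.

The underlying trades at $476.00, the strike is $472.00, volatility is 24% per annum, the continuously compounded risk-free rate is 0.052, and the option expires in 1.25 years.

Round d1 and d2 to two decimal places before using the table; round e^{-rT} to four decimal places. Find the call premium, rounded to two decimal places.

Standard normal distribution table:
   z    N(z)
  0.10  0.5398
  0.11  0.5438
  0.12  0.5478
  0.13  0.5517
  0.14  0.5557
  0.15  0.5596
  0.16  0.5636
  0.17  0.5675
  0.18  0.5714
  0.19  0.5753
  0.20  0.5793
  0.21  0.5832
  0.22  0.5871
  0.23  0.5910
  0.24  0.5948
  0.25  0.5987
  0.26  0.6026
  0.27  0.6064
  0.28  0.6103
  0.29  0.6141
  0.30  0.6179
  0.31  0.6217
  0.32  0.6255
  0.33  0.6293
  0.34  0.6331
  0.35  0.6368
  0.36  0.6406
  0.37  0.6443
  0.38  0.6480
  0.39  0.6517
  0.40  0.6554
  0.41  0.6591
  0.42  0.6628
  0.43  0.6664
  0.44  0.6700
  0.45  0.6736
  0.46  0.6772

$67.94

σ√T = 0.24·√1.25 = 0.2683
d₁ = [ln(476/472) + (0.052 + ½·0.24²)·1.25] / (σ√T) = (0.0084 + 0.1010) / 0.2683 = 0.4079 → 0.41
d₂ = 0.4079 − 0.2683 = 0.1395 → 0.14
e^(−rT) = e^(−0.052·1.25) = 0.9371
C = 476·N(0.41) − 472·0.9371·N(0.14) = 476·0.6591 − 472·0.9371·0.5557 = 313.7316 − 245.7923 = 67.9393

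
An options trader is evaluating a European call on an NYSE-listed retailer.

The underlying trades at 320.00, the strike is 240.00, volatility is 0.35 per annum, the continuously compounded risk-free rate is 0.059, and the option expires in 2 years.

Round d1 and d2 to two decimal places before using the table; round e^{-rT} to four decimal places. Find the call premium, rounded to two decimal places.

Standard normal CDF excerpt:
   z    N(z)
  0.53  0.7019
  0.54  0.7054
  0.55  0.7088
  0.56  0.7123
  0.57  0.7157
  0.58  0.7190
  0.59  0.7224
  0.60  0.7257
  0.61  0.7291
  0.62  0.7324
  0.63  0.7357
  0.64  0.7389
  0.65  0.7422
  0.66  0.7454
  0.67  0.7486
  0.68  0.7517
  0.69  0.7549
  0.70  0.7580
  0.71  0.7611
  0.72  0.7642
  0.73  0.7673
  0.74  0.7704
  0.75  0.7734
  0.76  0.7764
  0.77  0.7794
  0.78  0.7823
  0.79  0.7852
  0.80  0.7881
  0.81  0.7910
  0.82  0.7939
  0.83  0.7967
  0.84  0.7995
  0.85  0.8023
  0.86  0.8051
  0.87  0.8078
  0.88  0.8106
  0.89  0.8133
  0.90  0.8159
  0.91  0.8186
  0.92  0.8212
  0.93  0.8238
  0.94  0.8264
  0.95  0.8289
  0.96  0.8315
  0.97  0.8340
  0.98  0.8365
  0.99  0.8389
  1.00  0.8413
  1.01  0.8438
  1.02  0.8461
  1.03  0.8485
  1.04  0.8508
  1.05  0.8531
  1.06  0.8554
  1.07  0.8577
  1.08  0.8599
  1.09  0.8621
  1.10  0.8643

121.81

σ√T = 0.35 × 1.4142 = 0.4950
d₁ = [ln(320/240) + (0.059 + 0.35²/2)·2] / 0.4950 = [0.2877 + 0.2405] / 0.4950 = 1.0671 which rounds to 1.07
d₂ = d₁ − σ√T = 1.0671 − 0.4950 = 0.5721 which rounds to 0.57
exp(−rT) = exp(−0.059·2) = 0.8887
N(d₁) = N(1.07) = 0.8577;  N(d₂) = N(0.57) = 0.7157
C = 320·0.8577 − 240·0.8887·0.7157 = 274.4640 − 152.6502 = 121.8138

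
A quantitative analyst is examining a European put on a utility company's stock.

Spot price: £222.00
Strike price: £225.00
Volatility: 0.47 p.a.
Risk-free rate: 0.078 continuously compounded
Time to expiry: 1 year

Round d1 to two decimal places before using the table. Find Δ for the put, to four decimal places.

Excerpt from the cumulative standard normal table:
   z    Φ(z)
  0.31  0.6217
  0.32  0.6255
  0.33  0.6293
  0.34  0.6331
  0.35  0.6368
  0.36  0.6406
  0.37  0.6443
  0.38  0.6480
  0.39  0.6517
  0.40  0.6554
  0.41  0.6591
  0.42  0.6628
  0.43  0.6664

σ√T = 0.47 × 1.0000 = 0.4700
ln(S/K) + (r + σ²/2)T = ln(222/225) + (0.078 + 0.47²/2)·1 = -0.0134 + 0.1885 = 0.1750
d₁ = 0.1750 / 0.4700 = 0.3724 ⇒ 0.37
N(d₁) = N(0.37) = 0.6443
Δ_put = N(d₁) − 1 = 0.6443 − 1 = -0.3557

-0.3557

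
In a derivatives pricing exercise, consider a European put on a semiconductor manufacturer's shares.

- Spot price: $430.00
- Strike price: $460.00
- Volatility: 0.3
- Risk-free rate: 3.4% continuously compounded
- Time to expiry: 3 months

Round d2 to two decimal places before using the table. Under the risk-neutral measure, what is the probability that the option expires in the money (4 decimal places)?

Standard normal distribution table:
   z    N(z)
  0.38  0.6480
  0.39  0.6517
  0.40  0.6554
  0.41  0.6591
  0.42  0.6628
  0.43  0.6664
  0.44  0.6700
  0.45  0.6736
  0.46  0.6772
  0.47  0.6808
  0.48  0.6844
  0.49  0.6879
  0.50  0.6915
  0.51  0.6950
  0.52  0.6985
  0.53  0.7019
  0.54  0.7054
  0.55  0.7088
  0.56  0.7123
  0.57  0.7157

σ√T = 0.3·√0.25 = 0.1500
d₁ = [ln(430/460) + (0.034 + ½·0.3²)·0.25] / (σ√T) = (-0.0674 + 0.0198) / 0.1500 = -0.3179 which rounds to -0.32
d₂ = -0.3179 − 0.1500 = -0.4679 which rounds to -0.47
Pr(exercise) under Q = N(−d₂) = N(0.47) = 0.6808

0.6808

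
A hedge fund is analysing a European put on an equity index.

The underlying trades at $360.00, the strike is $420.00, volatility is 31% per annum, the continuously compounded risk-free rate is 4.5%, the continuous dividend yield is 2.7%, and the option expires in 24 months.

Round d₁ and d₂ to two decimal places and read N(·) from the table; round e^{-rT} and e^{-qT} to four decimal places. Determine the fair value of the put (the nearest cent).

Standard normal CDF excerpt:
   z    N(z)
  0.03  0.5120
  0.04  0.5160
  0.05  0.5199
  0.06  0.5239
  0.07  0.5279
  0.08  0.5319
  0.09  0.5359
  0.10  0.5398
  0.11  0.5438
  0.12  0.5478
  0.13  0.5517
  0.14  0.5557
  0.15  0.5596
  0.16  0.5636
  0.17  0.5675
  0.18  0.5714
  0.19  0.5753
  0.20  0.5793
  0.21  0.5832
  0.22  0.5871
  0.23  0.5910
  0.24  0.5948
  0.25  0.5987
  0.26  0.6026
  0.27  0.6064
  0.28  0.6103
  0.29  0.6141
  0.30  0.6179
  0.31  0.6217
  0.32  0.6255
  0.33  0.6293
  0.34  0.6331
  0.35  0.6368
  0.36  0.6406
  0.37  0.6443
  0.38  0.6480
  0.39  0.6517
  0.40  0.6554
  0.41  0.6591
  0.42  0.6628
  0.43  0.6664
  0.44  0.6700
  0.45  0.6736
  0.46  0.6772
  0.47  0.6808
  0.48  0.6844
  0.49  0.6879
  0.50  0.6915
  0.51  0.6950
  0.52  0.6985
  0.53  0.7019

$86.72

T = 2;  σ√T = 0.4384
d₁ = [ln(360/420) + (0.045 − 0.027 + 0.31²/2)·2] / 0.4384 = [-0.1542 + 0.1321] / 0.4384 = -0.0503 ⇒ -0.05
d₂ = d₁ − σ√T = -0.0503 − 0.4384 = -0.4887 ⇒ -0.49
exp(−qT) = exp(−0.027·2) = 0.9474;  exp(−rT) = exp(−0.045·2) = 0.9139
N(−d₂) = N(0.49) = 0.6879;  N(−d₁) = N(0.05) = 0.5199
P = 420·0.9139·0.6879 − 360·0.9474·0.5199 = 264.0422 − 177.3192 = 86.7230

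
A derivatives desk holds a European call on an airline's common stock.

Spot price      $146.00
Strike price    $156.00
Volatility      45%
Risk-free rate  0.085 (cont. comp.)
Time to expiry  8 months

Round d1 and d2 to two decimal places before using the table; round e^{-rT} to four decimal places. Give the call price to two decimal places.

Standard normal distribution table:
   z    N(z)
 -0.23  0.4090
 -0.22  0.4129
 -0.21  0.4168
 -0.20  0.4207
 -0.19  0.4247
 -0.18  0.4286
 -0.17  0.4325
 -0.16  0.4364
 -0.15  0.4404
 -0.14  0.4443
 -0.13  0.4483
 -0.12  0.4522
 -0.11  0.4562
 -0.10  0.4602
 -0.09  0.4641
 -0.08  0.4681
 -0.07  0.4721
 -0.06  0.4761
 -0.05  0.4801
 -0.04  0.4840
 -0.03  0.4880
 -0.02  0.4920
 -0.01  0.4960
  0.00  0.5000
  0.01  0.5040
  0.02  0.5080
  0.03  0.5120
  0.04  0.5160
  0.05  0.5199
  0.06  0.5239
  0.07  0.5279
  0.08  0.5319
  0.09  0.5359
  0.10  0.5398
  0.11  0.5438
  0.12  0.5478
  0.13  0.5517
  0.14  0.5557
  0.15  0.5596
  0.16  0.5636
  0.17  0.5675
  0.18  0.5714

$20.85

σ√T = 0.45 × 0.8165 = 0.3674
d₁ = [ln(146/156) + (0.085 + ½·0.45²)·0.6667] / (σ√T) = (-0.0662 + 0.1242) / 0.3674 = 0.1576 → 0.16
d₂ = 0.1576 − 0.3674 = -0.2098 → -0.21
exp(−rT) = exp(−0.085·0.6667) = 0.9449
N(d₁) = N(0.16) = 0.5636;  N(d₂) = N(-0.21) = 0.4168
C = 146·0.5636 − 156·0.9449·0.4168 = 82.2856 − 61.4382 = 20.8474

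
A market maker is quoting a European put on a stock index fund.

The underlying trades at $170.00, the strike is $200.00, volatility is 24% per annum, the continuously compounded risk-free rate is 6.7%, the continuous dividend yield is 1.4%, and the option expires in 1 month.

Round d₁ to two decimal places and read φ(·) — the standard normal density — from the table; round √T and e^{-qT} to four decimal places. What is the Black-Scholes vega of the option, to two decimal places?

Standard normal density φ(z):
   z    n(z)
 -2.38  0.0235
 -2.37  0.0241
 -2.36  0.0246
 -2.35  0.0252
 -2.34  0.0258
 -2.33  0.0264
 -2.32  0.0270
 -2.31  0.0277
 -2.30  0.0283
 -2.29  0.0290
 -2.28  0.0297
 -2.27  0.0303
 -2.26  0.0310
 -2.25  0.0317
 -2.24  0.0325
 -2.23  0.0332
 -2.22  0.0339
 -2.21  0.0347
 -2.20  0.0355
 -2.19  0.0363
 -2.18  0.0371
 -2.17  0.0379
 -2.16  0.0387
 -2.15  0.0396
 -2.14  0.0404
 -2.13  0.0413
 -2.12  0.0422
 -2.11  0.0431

σ√T = 0.24·√0.08333 = 0.0693
ln(S/K) + (r − q + σ²/2)T = ln(170/200) + (0.067 − 0.014 + 0.24²/2)·0.08333 = -0.1625 + 0.0068 = -0.1557
d₁ = -0.1557 / 0.0693 = -2.2474 ⇒ -2.25
√T = √0.08333 = 0.2887
φ(d₁) = φ(-2.25) = 0.0317
e^(−qT) = e^(−0.014·0.08333) = 0.9988
vega = S·e^(−qT)·φ(d₁)·√T = 170·0.9988·0.0317·0.2887 = 1.5539

1.55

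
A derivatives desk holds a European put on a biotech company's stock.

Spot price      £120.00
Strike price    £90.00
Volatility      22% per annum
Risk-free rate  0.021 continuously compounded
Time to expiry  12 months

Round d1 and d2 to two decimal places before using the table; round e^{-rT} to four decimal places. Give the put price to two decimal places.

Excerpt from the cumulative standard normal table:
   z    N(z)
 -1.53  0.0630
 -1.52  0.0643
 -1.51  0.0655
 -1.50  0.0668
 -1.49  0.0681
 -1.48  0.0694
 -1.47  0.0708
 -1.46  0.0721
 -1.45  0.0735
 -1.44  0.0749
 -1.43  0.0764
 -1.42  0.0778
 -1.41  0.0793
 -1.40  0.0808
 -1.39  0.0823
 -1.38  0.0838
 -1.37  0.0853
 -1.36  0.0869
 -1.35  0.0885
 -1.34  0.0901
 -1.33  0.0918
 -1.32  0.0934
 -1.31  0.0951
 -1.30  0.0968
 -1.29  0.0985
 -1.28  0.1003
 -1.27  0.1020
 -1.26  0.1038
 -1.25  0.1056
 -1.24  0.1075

£0.82

σ√T = 0.22 × 1.0000 = 0.2200
d₁ = [ln(120/90) + (0.021 + 0.22²/2)·1] / 0.2200 = [0.2877 + 0.0452] / 0.2200 = 1.5131 ≈ 1.51
d₂ = d₁ − σ√T = 1.5131 − 0.2200 = 1.2931 ≈ 1.29
e^(−rT) = e^(−0.021·1) = 0.9792
P = 90·0.9792·N(-1.29) − 120·N(-1.51) = 90·0.9792·0.0985 − 120·0.0655 = 8.6806 − 7.8600 = 0.8206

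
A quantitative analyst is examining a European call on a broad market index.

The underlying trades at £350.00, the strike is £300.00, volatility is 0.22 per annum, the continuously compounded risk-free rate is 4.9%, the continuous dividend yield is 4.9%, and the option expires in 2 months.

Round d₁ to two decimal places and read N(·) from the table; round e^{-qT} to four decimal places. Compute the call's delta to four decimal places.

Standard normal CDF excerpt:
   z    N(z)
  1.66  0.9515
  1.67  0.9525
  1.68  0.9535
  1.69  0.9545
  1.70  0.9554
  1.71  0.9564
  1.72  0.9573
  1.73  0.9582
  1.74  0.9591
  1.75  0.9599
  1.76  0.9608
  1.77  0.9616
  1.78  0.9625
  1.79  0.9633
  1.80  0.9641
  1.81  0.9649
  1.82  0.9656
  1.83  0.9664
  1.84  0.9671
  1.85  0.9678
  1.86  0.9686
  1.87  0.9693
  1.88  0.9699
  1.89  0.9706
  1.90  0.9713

σ√T = 0.22·√0.1667 = 0.0898
d₁ = [ln(350/300) + (0.049 − 0.049 + 0.22²/2)·0.1667] / 0.0898 = [0.1542 + 0.0040] / 0.0898 = 1.7612 ≈ 1.76
N(d₁) = N(1.76) = 0.9608
Δ_call = e^(−qT)·N(d₁) = 0.9919·0.9608 = 0.9530

0.9530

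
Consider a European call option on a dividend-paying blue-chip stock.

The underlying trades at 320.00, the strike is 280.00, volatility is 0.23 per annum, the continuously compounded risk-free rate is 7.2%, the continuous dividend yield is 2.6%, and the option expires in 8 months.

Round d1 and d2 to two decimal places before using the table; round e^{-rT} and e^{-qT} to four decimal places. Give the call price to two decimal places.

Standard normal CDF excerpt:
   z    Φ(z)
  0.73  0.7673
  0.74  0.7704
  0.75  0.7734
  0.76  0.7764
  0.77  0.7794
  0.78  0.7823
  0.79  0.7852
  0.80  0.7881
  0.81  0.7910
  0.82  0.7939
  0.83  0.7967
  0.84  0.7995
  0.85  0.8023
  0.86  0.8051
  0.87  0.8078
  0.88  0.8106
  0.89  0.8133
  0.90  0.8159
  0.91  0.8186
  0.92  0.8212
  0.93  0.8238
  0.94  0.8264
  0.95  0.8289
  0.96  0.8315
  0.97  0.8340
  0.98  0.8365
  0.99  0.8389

53.52

σ√T = 0.23·√0.6667 = 0.1878
d₁ = [ln(320/280) + (0.072 − 0.026 + 0.23²/2)·0.6667] / 0.1878 = [0.1335 + 0.0483] / 0.1878 = 0.9682 ≈ 0.97
d₂ = d₁ − σ√T = 0.9682 − 0.1878 = 0.7805 ≈ 0.78
exp(−qT) = exp(−0.026·0.6667) = 0.9828;  exp(−rT) = exp(−0.072·0.6667) = 0.9531
C = 320·0.9828·N(0.97) − 280·0.9531·N(0.78) = 320·0.9828·0.8340 − 280·0.9531·0.7823 = 262.2897 − 208.7708 = 53.5188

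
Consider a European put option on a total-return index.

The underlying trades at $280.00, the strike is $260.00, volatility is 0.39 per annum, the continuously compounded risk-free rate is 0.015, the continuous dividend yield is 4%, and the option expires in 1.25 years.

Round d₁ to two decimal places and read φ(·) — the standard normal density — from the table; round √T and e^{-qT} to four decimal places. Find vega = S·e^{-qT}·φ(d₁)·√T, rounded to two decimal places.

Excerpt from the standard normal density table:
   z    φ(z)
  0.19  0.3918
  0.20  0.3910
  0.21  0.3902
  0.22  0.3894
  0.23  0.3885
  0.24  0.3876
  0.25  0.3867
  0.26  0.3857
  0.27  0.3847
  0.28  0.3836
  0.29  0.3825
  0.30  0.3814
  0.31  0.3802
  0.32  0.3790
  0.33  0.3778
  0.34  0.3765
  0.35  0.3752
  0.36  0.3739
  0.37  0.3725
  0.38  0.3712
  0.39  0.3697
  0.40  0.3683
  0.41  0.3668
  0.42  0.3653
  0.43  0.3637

112.85

σ√T = 0.39·√1.25 = 0.4360
d₁ = [ln(280/260) + (0.015 − 0.04 + 0.39²/2)·1.25] / 0.4360 = [0.0741 + 0.0638] / 0.4360 = 0.3163 → 0.32
√T = √1.25 = 1.1180
φ(d₁) = φ(0.32) = 0.3790
e^(−qT) = e^(−0.04·1.25) = 0.9512
vega = S·e^(−qT)·φ(d₁)·√T = 280·0.9512·0.3790·1.1180 = 112.8524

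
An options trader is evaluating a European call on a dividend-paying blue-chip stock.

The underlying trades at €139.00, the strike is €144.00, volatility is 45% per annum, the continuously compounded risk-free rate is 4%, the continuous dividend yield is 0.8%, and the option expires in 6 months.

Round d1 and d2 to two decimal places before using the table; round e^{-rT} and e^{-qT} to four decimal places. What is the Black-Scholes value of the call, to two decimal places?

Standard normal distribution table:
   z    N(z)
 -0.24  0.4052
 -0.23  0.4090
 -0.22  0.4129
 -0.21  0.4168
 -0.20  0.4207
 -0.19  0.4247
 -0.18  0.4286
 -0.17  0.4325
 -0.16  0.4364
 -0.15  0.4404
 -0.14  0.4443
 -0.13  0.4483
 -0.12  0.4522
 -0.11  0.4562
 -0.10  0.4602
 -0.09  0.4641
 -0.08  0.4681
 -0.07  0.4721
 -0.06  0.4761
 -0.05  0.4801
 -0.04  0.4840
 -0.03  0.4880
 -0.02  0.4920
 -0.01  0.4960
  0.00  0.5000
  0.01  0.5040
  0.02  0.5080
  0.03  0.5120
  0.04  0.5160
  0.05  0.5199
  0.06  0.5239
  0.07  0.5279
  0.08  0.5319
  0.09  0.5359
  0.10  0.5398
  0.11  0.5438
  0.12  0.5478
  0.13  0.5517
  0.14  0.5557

€16.45

T = 0.5;  σ√T = 0.3182
d₁ = [ln(139/144) + (0.04 − 0.008 + ½·0.45²)·0.5] / (σ√T) = (-0.0353 + 0.0666) / 0.3182 = 0.0983 which rounds to 0.10
d₂ = 0.0983 − 0.3182 = -0.2199 which rounds to -0.22
e^(−qT) = e^(−0.008·0.5) = 0.9960;  e^(−rT) = e^(−0.04·0.5) = 0.9802
N(d₁) = N(0.10) = 0.5398;  N(d₂) = N(-0.22) = 0.4129
C = 139·0.9960·0.5398 − 144·0.9802·0.4129 = 74.7321 − 58.2803 = 16.4517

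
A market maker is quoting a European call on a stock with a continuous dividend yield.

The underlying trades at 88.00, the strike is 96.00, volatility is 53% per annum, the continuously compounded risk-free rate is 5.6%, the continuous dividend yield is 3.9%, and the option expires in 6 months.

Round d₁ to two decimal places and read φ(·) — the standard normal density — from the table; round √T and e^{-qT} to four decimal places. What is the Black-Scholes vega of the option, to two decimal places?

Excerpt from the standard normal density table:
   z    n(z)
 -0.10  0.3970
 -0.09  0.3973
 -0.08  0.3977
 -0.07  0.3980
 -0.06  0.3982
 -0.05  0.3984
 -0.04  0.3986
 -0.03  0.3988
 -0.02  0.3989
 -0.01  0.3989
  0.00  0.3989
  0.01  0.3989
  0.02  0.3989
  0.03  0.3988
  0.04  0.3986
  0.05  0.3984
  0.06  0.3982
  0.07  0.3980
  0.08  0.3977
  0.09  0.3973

σ√T = 0.53 × 0.7071 = 0.3748
d₁ = [ln(88/96) + (0.056 − 0.039 + ½·0.53²)·0.5] / (σ√T) = (-0.0870 + 0.0787) / 0.3748 = -0.0221 ⇒ -0.02
√T = √0.5 = 0.7071
φ(d₁) = φ(-0.02) = 0.3989
exp(−qT) = exp(−0.039·0.5) = 0.9807
vega = S·exp(−qT)·φ(d₁)·√T = 88·0.9807·0.3989·0.7071 = 24.3424
(The put has the same vega.)

24.34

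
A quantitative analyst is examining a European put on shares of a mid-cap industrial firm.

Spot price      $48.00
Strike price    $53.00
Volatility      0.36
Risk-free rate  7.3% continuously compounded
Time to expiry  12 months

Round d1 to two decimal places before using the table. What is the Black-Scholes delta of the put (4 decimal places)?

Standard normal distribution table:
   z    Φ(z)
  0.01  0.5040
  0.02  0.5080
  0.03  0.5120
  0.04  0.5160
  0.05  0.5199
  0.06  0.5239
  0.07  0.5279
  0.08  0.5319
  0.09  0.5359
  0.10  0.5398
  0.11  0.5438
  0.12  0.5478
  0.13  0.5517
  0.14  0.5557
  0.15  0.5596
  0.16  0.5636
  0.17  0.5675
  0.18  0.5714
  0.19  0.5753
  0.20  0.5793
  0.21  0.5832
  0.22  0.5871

-0.4562

σ√T = 0.36 × 1.0000 = 0.3600
d₁ = [ln(48/53) + (0.073 + 0.36²/2)·1] / 0.3600 = [-0.0991 + 0.1378] / 0.3600 = 0.1075 ≈ 0.11
N(d₁) = N(0.11) = 0.5438
Δ_put = N(d₁) − 1 = 0.5438 − 1 = -0.4562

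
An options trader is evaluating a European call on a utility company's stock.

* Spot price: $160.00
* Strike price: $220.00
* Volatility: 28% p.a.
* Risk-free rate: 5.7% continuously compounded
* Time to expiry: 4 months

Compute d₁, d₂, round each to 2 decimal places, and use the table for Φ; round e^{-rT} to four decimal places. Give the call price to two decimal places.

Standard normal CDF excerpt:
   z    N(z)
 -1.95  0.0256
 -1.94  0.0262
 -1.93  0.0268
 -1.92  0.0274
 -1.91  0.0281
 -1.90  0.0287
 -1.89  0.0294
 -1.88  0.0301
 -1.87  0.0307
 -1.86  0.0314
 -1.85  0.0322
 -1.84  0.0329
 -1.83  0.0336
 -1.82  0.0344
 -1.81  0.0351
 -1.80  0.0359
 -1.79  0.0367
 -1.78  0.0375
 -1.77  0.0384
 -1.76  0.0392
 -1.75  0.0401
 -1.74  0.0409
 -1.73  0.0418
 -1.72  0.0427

$0.36

σ√T = 0.28 × 0.5774 = 0.1617
ln(S/K) + (r + σ²/2)T = ln(160/220) + (0.057 + 0.28²/2)·0.3333 = -0.3185 + 0.0321 = -0.2864
d₁ = -0.2864 / 0.1617 = -1.7716 ⇒ -1.77
d₂ = d₁ − σ√T = -1.7716 − 0.1617 = -1.9332 ⇒ -1.93
e^(−rT) = e^(−0.057·0.3333) = 0.9812
N(d₁) = N(-1.77) = 0.0384;  N(d₂) = N(-1.93) = 0.0268
C = 160·0.0384 − 220·0.9812·0.0268 = 6.1440 − 5.7852 = 0.3588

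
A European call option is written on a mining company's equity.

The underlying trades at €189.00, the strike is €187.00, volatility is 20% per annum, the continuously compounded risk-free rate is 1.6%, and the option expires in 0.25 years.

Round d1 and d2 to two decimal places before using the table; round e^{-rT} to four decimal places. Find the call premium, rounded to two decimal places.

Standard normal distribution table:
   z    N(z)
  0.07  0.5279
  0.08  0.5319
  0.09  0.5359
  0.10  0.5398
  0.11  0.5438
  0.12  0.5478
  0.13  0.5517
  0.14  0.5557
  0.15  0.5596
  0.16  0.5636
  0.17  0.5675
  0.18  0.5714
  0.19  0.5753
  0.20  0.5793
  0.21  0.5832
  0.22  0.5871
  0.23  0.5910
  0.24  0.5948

€8.95

σ√T = 0.2·√0.25 = 0.1000
d₁ = [ln(189/187) + (0.016 + 0.2²/2)·0.25] / 0.1000 = [0.0106 + 0.0090] / 0.1000 = 0.1964 which rounds to 0.20
d₂ = d₁ − σ√T = 0.1964 − 0.1000 = 0.0964 which rounds to 0.10
e^(−rT) = e^(−0.016·0.25) = 0.9960
N(d₁) = N(0.20) = 0.5793;  N(d₂) = N(0.10) = 0.5398
C = 189·0.5793 − 187·0.9960·0.5398 = 109.4877 − 100.5388 = 8.9489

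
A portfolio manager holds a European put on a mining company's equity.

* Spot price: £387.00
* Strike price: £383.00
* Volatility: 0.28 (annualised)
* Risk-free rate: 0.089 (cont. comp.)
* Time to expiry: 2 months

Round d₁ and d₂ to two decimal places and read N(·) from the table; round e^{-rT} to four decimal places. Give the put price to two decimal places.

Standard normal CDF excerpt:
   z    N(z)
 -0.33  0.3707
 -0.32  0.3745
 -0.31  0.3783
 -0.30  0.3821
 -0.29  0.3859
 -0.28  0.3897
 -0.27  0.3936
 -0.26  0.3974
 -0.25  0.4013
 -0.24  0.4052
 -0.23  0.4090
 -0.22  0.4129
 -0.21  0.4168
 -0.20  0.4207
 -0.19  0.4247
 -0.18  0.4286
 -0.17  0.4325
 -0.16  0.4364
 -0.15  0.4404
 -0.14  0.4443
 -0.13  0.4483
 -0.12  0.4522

σ√T = 0.28·√0.1667 = 0.1143
d₁ = [ln(387/383) + (0.089 + ½·0.28²)·0.1667] / (σ√T) = (0.0104 + 0.0214) / 0.1143 = 0.2778 ≈ 0.28
d₂ = 0.2778 − 0.1143 = 0.1635 ≈ 0.16
e^(−rT) = e^(−0.089·0.1667) = 0.9853
P = 383·0.9853·N(-0.16) − 387·N(-0.28) = 383·0.9853·0.4364 − 387·0.3897 = 164.6842 − 150.8139 = 13.8703

£13.87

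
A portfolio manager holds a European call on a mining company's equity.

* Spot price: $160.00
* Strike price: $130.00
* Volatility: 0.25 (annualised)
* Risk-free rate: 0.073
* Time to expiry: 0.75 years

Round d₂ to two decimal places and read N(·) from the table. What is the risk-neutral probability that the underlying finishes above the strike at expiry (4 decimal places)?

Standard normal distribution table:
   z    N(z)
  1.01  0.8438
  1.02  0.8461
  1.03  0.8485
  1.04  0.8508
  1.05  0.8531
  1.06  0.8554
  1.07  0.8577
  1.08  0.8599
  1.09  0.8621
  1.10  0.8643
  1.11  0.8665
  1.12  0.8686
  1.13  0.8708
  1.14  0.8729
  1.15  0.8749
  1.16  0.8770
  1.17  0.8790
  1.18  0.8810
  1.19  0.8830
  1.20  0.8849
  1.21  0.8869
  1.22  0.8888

T = 0.75;  σ√T = 0.2165
ln(S/K) + (r + σ²/2)T = ln(160/130) + (0.073 + 0.25²/2)·0.75 = 0.2076 + 0.0782 = 0.2858
d₁ = 0.2858 / 0.2165 = 1.3202 ⇒ 1.32
d₂ = d₁ − σ√T = 1.3202 − 0.2165 = 1.1037 ⇒ 1.10
Pr(exercise) under Q = N(d₂) = 0.8643

0.8643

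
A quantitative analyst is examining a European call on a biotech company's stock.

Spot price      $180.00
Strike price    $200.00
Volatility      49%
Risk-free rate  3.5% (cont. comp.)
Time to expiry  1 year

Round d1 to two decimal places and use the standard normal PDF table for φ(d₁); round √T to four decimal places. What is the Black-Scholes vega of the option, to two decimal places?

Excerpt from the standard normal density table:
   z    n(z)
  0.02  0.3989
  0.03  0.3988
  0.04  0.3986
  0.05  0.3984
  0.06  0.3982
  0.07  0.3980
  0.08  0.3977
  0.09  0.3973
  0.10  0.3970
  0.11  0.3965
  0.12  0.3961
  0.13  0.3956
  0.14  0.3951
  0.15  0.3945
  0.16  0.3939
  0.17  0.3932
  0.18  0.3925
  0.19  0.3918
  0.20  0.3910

71.46

σ√T = 0.49·√1 = 0.4900
d₁ = [ln(180/200) + (0.035 + 0.49²/2)·1] / 0.4900 = [-0.1054 + 0.1550] / 0.4900 = 0.1014 ⇒ 0.10
√T = √1 = 1.0000
φ(d₁) = φ(0.10) = 0.3970
vega = S·φ(d₁)·√T = 180·0.3970·1.0000 = 71.4600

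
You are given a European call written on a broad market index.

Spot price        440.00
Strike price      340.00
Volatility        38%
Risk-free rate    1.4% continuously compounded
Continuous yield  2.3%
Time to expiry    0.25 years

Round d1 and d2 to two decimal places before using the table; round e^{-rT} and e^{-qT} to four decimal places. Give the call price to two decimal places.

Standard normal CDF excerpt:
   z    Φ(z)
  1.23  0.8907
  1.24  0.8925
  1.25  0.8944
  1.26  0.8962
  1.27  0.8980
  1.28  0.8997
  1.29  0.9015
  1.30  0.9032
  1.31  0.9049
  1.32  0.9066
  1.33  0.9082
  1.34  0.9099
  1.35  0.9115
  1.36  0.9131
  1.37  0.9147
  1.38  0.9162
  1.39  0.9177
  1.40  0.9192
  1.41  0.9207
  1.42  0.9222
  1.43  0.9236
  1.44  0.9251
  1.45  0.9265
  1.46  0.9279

T = 0.25;  σ√T = 0.1900
d₁ = [ln(440/340) + (0.014 − 0.023 + ½·0.38²)·0.25] / (σ√T) = (0.2578 + 0.0158) / 0.1900 = 1.4402 ⇒ 1.44
d₂ = 1.4402 − 0.1900 = 1.2502 ⇒ 1.25
exp(−qT) = exp(−0.023·0.25) = 0.9943;  exp(−rT) = exp(−0.014·0.25) = 0.9965
C = 440·0.9943·N(1.44) − 340·0.9965·N(1.25) = 440·0.9943·0.9251 − 340·0.9965·0.8944 = 404.7238 − 303.0317 = 101.6922

101.69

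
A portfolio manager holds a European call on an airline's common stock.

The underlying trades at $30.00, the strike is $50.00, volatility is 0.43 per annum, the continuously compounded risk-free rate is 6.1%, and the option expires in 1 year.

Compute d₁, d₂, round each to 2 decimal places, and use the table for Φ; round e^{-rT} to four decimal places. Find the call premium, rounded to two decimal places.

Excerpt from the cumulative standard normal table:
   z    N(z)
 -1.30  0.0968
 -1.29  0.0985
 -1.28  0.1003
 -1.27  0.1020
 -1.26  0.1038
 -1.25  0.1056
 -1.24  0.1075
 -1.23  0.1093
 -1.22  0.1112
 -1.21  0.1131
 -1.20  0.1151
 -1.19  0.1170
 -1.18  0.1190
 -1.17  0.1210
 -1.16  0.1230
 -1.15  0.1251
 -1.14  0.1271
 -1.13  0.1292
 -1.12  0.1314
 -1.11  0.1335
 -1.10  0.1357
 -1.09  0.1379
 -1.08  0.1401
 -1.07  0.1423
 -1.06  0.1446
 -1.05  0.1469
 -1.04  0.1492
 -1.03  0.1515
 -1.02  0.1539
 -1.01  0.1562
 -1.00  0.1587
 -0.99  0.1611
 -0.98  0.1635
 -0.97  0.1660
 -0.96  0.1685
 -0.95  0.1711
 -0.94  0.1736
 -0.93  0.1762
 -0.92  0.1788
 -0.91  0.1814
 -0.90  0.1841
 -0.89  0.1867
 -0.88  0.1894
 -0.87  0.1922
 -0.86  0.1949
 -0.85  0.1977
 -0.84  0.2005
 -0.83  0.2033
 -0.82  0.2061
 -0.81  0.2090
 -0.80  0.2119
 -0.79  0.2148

T = 1;  σ√T = 0.4300
d₁ = [ln(30/50) + (0.061 + ½·0.43²)·1] / (σ√T) = (-0.5108 + 0.1534) / 0.4300 = -0.8311 ≈ -0.83
d₂ = -0.8311 − 0.4300 = -1.2611 ≈ -1.26
exp(−rT) = exp(−0.061·1) = 0.9408
N(d₁) = N(-0.83) = 0.2033;  N(d₂) = N(-1.26) = 0.1038
C = 30·0.2033 − 50·0.9408·0.1038 = 6.0990 − 4.8828 = 1.2162

$1.22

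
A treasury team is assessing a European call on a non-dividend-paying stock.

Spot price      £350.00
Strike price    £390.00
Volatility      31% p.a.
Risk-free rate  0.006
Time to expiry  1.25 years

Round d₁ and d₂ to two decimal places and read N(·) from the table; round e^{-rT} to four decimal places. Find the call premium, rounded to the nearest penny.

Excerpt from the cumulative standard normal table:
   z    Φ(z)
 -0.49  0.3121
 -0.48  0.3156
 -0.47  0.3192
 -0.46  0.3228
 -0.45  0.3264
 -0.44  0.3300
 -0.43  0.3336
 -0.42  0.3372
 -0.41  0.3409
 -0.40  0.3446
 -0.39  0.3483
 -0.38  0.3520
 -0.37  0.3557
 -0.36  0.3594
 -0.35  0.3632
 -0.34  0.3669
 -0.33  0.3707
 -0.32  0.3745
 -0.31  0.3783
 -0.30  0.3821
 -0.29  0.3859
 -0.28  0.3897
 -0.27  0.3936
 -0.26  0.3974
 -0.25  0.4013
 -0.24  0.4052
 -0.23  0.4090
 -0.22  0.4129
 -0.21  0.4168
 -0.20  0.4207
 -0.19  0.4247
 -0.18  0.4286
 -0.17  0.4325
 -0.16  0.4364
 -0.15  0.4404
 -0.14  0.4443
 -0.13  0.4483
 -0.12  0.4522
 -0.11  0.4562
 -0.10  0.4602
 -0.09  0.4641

£33.32

σ√T = 0.31 × 1.1180 = 0.3466
d₁ = [ln(350/390) + (0.006 + ½·0.31²)·1.25] / (σ√T) = (-0.1082 + 0.0676) / 0.3466 = -0.1173 ⇒ -0.12
d₂ = -0.1173 − 0.3466 = -0.4639 ⇒ -0.46
e^(−rT) = e^(−0.006·1.25) = 0.9925
N(d₁) = N(-0.12) = 0.4522;  N(d₂) = N(-0.46) = 0.3228
C = 350·0.4522 − 390·0.9925·0.3228 = 158.2700 − 124.9478 = 33.3222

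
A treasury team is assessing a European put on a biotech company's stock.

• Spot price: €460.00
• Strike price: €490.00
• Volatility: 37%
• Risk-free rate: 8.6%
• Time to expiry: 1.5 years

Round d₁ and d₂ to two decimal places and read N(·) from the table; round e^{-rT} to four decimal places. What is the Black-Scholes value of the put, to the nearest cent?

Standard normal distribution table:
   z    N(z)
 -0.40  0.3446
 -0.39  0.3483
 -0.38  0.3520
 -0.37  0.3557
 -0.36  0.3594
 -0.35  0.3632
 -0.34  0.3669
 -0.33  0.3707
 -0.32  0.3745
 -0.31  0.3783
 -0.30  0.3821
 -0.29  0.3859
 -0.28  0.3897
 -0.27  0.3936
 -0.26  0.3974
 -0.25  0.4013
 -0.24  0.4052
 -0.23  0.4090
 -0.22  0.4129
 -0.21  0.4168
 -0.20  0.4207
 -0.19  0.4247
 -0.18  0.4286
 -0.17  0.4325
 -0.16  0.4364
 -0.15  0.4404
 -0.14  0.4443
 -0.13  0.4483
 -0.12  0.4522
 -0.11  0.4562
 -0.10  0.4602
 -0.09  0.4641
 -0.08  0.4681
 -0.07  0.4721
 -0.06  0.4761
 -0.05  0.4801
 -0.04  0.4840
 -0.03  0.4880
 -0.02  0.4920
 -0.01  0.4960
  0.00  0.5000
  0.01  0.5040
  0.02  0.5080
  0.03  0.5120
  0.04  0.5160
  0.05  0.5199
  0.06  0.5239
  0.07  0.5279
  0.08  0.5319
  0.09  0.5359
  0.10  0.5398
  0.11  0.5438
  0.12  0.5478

€65.47

σ√T = 0.37·√1.5 = 0.4532
d₁ = [ln(460/490) + (0.086 + ½·0.37²)·1.5] / (σ√T) = (-0.0632 + 0.2317) / 0.4532 = 0.3718 which rounds to 0.37
d₂ = 0.3718 − 0.4532 = -0.0813 which rounds to -0.08
exp(−rT) = exp(−0.086·1.5) = 0.8790
P = 490·0.8790·N(0.08) − 460·N(-0.37) = 490·0.8790·0.5319 − 460·0.3557 = 229.0946 − 163.6220 = 65.4726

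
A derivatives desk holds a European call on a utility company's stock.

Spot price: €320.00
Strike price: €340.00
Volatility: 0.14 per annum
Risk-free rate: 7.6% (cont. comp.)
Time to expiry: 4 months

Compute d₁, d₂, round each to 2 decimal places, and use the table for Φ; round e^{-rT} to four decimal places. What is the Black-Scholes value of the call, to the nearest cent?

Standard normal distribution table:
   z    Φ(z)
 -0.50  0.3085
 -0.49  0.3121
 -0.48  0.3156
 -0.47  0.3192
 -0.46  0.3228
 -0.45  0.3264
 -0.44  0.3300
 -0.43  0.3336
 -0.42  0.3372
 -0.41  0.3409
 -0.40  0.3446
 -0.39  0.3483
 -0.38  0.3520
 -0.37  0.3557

T = 0.3333;  σ√T = 0.0808
d₁ = [ln(320/340) + (0.076 + 0.14²/2)·0.3333] / 0.0808 = [-0.0606 + 0.0286] / 0.0808 = -0.3962 → -0.40
d₂ = d₁ − σ√T = -0.3962 − 0.0808 = -0.4770 → -0.48
e^(−rT) = e^(−0.076·0.3333) = 0.9750
N(d₁) = N(-0.40) = 0.3446;  N(d₂) = N(-0.48) = 0.3156
C = 320·0.3446 − 340·0.9750·0.3156 = 110.2720 − 104.6214 = 5.6506

€5.65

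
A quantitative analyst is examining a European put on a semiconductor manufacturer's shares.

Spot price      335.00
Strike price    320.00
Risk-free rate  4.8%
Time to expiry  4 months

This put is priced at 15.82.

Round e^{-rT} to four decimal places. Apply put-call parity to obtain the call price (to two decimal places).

35.91

e^(−rT) = e^(−0.048·0.3333) = 0.9841
Put-call parity: C − P = S − K·e^(−rT) = 335 − 320·0.9841 = 335 − 314.9120 = 20.0880
C = P + (C − P) = 15.82 + (20.0880) = 35.9080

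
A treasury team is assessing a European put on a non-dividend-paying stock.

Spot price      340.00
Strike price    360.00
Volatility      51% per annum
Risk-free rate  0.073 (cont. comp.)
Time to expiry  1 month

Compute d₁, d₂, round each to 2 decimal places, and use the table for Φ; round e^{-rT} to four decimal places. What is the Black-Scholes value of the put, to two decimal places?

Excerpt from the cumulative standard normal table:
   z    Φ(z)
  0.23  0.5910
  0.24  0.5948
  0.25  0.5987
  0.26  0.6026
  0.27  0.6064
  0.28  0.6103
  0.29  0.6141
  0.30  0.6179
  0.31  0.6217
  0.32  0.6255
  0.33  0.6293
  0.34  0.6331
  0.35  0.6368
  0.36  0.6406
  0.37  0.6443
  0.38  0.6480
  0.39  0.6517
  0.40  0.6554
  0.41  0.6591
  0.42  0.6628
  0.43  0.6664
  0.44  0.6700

σ√T = 0.51 × 0.2887 = 0.1472
d₁ = [ln(340/360) + (0.073 + 0.51²/2)·0.08333] / 0.1472 = [-0.0572 + 0.0169] / 0.1472 = -0.2733 ⇒ -0.27
d₂ = d₁ − σ√T = -0.2733 − 0.1472 = -0.4205 ⇒ -0.42
e^(−rT) = e^(−0.073·0.08333) = 0.9939
P = 360·0.9939·N(0.42) − 340·N(0.27) = 360·0.9939·0.6628 − 340·0.6064 = 237.1525 − 206.1760 = 30.9765

30.98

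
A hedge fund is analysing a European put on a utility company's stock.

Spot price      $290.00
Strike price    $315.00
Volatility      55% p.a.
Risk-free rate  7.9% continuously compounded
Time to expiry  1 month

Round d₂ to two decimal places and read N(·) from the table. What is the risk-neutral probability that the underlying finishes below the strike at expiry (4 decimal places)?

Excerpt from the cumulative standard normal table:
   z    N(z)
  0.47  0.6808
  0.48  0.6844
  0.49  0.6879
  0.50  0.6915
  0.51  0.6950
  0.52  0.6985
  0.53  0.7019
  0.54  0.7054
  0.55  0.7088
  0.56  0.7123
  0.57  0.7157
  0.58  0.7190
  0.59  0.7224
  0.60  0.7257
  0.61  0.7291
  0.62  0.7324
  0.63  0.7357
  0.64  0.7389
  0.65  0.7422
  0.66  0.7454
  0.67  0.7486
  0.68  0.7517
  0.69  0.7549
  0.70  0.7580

T = 0.08333;  σ√T = 0.1588
ln(S/K) + (r + σ²/2)T = ln(290/315) + (0.079 + 0.55²/2)·0.08333 = -0.0827 + 0.0192 = -0.0635
d₁ = -0.0635 / 0.1588 = -0.4000 which rounds to -0.40
d₂ = d₁ − σ√T = -0.4000 − 0.1588 = -0.5587 which rounds to -0.56
Pr(exercise) under Q = N(−d₂) = N(0.56) = 0.7123

0.7123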